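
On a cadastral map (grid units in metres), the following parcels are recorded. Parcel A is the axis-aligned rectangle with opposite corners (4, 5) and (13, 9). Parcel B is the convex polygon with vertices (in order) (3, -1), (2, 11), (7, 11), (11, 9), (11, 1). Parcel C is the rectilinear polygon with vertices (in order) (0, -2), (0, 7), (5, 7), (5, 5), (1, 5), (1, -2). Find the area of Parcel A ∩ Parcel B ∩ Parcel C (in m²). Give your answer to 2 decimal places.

The intersection is the polygon with vertices (4,7), (5,7), (5,5), (4,5).
By the shoelace formula its area is 2.00.

2.00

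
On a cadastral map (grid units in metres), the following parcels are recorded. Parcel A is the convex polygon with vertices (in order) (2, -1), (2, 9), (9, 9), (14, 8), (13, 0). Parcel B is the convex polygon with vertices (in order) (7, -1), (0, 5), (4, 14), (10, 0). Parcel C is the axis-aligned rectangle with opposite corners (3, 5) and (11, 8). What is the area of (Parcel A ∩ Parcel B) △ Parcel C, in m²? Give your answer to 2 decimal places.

48.61

|Parcel A ∩ Parcel B| = 49.8935.
|(Parcel A ∩ Parcel B) ∩ Parcel C| = 12.6429.
|(Parcel A ∩ Parcel B) △ Parcel C| = 49.8935 + 24 − 25.2857 = 48.61.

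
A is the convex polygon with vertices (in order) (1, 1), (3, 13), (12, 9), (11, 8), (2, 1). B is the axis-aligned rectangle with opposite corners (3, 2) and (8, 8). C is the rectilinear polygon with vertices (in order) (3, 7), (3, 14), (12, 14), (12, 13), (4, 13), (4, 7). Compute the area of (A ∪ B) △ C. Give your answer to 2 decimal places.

|A ∪ B| = 71.6429.
|(A ∪ B) ∩ C| = 5.7778.
|(A ∪ B) △ C| = 71.6429 + 15 − 11.5556 = 75.09.

75.09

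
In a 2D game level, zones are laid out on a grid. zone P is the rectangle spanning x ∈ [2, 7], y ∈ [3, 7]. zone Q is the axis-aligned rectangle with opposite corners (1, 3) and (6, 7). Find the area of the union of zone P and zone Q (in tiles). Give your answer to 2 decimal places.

By inclusion–exclusion:
Individual areas: |zone P| = 20, |zone Q| = 20.
|zone P∩zone Q|: x∈[2,6], y∈[3,7] → 4·4 = 16.
|zone P ∪ zone Q| = 40 − 16 = 24.00.

24.00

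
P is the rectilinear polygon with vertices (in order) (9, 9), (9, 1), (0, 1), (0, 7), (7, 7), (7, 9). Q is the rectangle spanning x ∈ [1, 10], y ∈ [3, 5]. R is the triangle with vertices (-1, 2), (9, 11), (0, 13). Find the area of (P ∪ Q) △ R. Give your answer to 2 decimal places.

91.82

|P ∪ Q| = 60.
|(P ∪ Q) ∩ R| = 9.3389.
|(P ∪ Q) △ R| = 60 + 50.5 − 18.6778 = 91.82.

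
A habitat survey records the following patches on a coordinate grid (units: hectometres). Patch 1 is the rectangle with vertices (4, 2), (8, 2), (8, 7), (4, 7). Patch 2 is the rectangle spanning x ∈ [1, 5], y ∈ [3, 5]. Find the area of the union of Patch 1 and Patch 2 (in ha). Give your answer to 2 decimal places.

By inclusion–exclusion:
Individual areas: |Patch 1| = 20, |Patch 2| = 8.
|Patch 1∩Patch 2|: x∈[4,5], y∈[3,5] → 1·2 = 2.
|Patch 1 ∪ Patch 2| = 28 − 2 = 26.00.

26.00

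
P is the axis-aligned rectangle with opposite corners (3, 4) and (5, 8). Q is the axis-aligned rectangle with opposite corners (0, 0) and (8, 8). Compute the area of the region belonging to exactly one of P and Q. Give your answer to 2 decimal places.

56.00

|P∩Q|: x∈[3,5], y∈[4,8] → 2·4 = 8.
|P △ Q| = |P| + |Q| − 2·|P∩Q| = 8 + 64 − 16 = 56.00.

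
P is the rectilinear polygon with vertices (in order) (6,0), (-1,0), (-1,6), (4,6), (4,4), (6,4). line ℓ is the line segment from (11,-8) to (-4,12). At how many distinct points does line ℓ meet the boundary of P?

The segment meets the boundary at (0.5,6), (5,0).

2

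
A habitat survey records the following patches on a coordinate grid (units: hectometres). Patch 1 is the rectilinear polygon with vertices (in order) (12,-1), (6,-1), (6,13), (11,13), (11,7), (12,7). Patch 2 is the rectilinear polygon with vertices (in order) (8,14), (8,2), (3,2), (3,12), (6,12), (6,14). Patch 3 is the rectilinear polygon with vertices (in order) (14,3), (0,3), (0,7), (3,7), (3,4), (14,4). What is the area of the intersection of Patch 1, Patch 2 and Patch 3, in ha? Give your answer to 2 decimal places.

The intersection is the polygon with vertices (8,3), (6,3), (6,4), (8,4).
By the shoelace formula its area is 2.00.

2.00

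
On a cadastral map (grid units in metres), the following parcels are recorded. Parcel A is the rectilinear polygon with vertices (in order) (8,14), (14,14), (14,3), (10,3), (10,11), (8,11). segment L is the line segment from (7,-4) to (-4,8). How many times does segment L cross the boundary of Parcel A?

The segment lies entirely outside Parcel A and never meets its boundary.

0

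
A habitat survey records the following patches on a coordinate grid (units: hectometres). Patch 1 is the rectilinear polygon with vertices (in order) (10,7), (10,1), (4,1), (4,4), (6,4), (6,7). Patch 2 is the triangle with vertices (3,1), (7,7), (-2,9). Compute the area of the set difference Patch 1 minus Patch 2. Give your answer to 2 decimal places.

|Patch 1| = 30, |Patch 1∩Patch 2| = 1.5.
|Patch 1 ∖ Patch 2| = |Patch 1| − |Patch 1∩Patch 2| = 30 − 1.5 = 28.50.

28.50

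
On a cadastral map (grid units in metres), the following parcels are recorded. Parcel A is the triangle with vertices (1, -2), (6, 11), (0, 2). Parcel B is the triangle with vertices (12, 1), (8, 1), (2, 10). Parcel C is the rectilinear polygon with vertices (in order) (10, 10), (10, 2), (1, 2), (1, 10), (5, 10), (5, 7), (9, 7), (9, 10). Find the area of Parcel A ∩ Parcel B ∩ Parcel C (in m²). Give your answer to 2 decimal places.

0.81

The intersection is the polygon with vertices (3.667,7.5), (4.083,8.125), (4.686,7.583), (4.293,6.561).
By the shoelace formula its area is 0.81.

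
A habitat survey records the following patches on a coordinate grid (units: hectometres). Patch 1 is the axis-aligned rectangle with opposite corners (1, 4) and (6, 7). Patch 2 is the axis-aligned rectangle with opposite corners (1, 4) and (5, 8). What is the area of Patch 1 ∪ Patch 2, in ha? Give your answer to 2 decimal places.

19.00

By inclusion–exclusion:
Individual areas: |Patch 1| = 15, |Patch 2| = 16.
|Patch 1∩Patch 2|: x∈[1,5], y∈[4,7] → 4·3 = 12.
|Patch 1 ∪ Patch 2| = 31 − 12 = 19.00.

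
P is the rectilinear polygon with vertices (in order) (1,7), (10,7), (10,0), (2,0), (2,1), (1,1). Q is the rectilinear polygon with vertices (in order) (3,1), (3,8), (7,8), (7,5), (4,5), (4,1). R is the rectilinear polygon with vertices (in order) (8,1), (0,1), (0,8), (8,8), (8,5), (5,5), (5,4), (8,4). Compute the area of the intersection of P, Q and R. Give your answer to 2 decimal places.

The intersection is the polygon with vertices (7,5), (5,5), (4,5), (4,1), (3,1), (3,7), (7,7).
By the shoelace formula its area is 12.00.

12.00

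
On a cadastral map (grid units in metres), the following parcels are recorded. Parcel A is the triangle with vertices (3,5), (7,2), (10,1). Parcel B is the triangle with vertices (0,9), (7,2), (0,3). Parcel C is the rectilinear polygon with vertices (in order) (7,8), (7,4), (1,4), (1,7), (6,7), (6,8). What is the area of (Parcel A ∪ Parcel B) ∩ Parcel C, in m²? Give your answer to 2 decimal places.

7.50

The region (Parcel A ∪ Parcel B) ∩ Parcel C is the polygon with vertices (5,4), (1,4), (1,7), (2,7).
By the shoelace formula its area is 7.50.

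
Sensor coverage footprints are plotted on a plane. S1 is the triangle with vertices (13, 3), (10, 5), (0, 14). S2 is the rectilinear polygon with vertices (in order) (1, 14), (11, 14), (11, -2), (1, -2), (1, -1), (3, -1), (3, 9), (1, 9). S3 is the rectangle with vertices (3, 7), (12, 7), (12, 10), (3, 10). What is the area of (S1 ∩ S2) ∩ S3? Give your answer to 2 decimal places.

The region (S1 ∩ S2) ∩ S3 is the polygon with vertices (4.444,10), (4.727,10), (8.273,7), (7.778,7).
By the shoelace formula its area is 1.17.

1.17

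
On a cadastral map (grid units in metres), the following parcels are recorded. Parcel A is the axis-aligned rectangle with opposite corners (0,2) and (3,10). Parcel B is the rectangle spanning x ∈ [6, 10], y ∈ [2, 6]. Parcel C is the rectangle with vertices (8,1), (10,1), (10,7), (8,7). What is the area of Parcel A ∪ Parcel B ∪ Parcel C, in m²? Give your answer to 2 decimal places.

By inclusion–exclusion:
Individual areas: |Parcel A| = 24, |Parcel B| = 16, |Parcel C| = 12.
|Parcel A∩Parcel B| = 0 (no overlap).
|Parcel A∩Parcel C| = 0 (no overlap).
|Parcel B∩Parcel C|: x∈[8,10], y∈[2,6] → 2·4 = 8.
|Parcel A∩Parcel B∩Parcel C| = 0.
|Parcel A ∪ Parcel B ∪ Parcel C| = 52 − 8 + 0 = 44.00.

44.00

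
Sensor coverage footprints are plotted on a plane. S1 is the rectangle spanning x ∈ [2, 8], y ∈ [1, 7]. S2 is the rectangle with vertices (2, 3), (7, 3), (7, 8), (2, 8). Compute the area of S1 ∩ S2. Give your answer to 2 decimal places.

|S1∩S2|: x∈[2,7], y∈[3,7] → 5·4 = 20.

20.00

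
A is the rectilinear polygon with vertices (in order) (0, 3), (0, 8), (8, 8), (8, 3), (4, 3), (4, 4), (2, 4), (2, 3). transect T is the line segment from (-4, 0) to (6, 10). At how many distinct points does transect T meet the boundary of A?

2

The segment meets the boundary at (4,8), (0,4).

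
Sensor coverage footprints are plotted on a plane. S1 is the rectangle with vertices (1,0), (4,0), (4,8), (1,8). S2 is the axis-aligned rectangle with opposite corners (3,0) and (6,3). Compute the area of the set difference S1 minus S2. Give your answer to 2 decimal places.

21.00

|S1∩S2|: x∈[3,4], y∈[0,3] → 1·3 = 3.
|S1| = 24.
|S1 ∖ S2| = |S1| − |S1∩S2| = 24 − 3 = 21.00.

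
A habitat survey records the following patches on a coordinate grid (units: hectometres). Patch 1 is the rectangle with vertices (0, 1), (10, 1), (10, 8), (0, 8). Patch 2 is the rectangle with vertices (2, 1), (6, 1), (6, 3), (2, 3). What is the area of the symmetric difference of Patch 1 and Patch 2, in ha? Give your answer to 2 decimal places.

62.00

|Patch 1∩Patch 2|: x∈[2,6], y∈[1,3] → 4·2 = 8.
|Patch 1 △ Patch 2| = |Patch 1| + |Patch 2| − 2·|Patch 1∩Patch 2| = 70 + 8 − 16 = 62.00.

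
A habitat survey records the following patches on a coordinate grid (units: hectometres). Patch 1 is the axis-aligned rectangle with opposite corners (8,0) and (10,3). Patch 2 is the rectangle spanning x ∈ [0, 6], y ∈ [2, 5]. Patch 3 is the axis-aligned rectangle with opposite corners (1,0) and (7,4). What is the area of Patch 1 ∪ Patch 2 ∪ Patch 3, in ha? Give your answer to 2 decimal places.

38.00

By inclusion–exclusion:
Individual areas: |Patch 1| = 6, |Patch 2| = 18, |Patch 3| = 24.
|Patch 1∩Patch 2| = 0 (no overlap).
|Patch 1∩Patch 3| = 0 (no overlap).
|Patch 2∩Patch 3|: x∈[1,6], y∈[2,4] → 5·2 = 10.
|Patch 1∩Patch 2∩Patch 3| = 0.
|Patch 1 ∪ Patch 2 ∪ Patch 3| = 48 − 10 + 0 = 38.00.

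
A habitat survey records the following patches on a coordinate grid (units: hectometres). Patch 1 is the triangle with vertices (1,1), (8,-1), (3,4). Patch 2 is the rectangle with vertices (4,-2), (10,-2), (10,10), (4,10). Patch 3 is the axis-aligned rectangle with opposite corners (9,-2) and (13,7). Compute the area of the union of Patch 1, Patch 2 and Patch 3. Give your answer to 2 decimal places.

By inclusion–exclusion:
Individual areas: |Patch 1| = 12.5, |Patch 2| = 72, |Patch 3| = 36.
|Patch 1∩Patch 2| = 5.7143.
|Patch 1∩Patch 3| = 0.
|Patch 2∩Patch 3|: x∈[9,10], y∈[-2,7] → 1·9 = 9.
|Patch 1∩Patch 2∩Patch 3| = 0.
|Patch 1 ∪ Patch 2 ∪ Patch 3| = 120.5 − 14.7143 + 0 = 105.79.

105.79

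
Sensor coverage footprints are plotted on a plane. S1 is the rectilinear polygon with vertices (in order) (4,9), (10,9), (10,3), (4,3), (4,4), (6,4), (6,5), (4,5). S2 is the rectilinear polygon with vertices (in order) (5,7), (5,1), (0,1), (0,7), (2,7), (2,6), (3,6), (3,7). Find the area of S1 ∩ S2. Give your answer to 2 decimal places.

3.00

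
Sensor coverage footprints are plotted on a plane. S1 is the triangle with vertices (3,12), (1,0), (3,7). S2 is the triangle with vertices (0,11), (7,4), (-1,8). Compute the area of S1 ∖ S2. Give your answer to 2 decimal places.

|S1| = 5, |S1∩S2| = 1.5014.
|S1 ∖ S2| = |S1| − |S1∩S2| = 5 − 1.5014 = 3.50.

3.50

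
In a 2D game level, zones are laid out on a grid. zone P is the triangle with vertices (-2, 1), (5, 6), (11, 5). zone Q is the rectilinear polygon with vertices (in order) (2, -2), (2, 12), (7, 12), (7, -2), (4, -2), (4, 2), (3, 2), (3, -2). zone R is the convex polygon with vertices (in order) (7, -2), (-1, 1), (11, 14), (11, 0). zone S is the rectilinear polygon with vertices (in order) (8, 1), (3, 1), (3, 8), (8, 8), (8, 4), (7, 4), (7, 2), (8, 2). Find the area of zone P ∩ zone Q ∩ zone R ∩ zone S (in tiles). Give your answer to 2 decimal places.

9.62

The intersection is the polygon with vertices (7,4), (7,3.769), (3,2.538), (3,4.571), (5,6), (7,5.667).
By the shoelace formula its area is 9.62.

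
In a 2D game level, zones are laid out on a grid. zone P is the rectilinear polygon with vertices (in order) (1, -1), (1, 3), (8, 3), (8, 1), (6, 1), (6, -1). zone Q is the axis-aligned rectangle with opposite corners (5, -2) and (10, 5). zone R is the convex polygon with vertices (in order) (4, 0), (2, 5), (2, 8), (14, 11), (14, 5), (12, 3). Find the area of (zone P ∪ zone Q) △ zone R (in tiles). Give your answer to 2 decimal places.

|zone P ∪ zone Q| = 51.
|(zone P ∪ zone Q) ∩ zone R| = 23.05.
|(zone P ∪ zone Q) △ zone R| = 51 + 89 − 46.1 = 93.90.

93.90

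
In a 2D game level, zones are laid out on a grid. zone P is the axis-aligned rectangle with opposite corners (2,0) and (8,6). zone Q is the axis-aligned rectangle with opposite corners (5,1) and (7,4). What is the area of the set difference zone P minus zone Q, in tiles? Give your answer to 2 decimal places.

30.00

|zone P∩zone Q|: x∈[5,7], y∈[1,4] → 2·3 = 6.
|zone P| = 36.
|zone P ∖ zone Q| = |zone P| − |zone P∩zone Q| = 36 − 6 = 30.00.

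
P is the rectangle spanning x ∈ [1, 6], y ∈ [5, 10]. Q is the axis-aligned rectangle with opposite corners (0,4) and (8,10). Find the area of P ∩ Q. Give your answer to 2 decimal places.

25.00

|P∩Q|: x∈[1,6], y∈[5,10] → 5·5 = 25.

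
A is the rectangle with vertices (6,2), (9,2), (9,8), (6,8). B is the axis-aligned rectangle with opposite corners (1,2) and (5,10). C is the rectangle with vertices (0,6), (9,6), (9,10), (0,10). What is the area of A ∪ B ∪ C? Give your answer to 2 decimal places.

By inclusion–exclusion:
Individual areas: |A| = 18, |B| = 32, |C| = 36.
|A∩B| = 0 (no overlap).
|A∩C|: x∈[6,9], y∈[6,8] → 3·2 = 6.
|B∩C|: x∈[1,5], y∈[6,10] → 4·4 = 16.
|A∩B∩C| = 0.
|A ∪ B ∪ C| = 86 − 22 + 0 = 64.00.

64.00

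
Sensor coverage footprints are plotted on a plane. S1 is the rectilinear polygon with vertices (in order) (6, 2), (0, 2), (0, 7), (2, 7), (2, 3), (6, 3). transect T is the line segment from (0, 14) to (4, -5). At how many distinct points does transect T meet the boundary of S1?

The segment meets the boundary at (2.526,2), (2.316,3), (2,4.5), (1.474,7).

4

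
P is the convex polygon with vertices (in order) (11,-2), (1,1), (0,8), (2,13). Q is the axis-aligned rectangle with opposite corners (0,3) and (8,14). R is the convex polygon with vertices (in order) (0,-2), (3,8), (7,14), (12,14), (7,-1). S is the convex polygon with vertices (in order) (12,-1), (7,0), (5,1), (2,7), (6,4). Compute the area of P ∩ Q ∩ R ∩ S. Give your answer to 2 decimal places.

The intersection is the polygon with vertices (4,3), (2.438,6.125), (2.571,6.571), (6,4), (7.2,3).
By the shoelace formula its area is 6.44.

6.44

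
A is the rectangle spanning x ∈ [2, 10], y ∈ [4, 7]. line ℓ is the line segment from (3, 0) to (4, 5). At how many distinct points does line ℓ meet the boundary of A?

1

The segment meets the boundary at (3.8,4).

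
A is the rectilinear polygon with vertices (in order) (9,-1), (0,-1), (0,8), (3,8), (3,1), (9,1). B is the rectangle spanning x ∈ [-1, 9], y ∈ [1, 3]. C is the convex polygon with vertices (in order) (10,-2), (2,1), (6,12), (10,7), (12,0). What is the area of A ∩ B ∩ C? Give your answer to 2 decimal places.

1.27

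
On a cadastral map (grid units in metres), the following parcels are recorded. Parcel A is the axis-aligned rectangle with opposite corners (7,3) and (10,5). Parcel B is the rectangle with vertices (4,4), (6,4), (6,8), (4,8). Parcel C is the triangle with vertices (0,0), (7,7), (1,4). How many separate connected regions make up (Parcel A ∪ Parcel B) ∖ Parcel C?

(Parcel A ∪ Parcel B) ∖ Parcel C splits into 3 disjoint pieces (area 6, area 2, area 4).

3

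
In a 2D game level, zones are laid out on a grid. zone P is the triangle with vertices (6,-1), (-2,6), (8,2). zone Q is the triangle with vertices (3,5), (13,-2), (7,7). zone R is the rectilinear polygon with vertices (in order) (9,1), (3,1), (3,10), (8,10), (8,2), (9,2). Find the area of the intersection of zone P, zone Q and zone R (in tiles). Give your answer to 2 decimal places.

0.36

The intersection is the polygon with vertices (7.773,1.659), (6.333,2.667), (8,2).
By the shoelace formula its area is 0.36.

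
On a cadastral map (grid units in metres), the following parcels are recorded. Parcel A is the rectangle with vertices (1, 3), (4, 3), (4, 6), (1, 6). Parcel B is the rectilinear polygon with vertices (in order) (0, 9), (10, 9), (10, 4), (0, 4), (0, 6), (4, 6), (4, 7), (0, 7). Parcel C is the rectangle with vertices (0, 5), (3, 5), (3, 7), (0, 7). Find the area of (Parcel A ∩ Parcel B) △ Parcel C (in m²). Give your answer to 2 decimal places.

8.00

|Parcel A ∩ Parcel B| = 6.
|(Parcel A ∩ Parcel B) ∩ Parcel C| = 2.
|(Parcel A ∩ Parcel B) △ Parcel C| = 6 + 6 − 4 = 8.00.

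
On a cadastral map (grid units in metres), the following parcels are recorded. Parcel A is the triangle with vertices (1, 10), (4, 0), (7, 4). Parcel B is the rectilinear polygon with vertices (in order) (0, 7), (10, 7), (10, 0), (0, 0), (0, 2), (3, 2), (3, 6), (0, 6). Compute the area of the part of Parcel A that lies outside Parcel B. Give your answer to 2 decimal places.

|Parcel A| = 21, |Parcel A∩Parcel B| = 16.7833.
|Parcel A ∖ Parcel B| = |Parcel A| − |Parcel A∩Parcel B| = 21 − 16.7833 = 4.22.

4.22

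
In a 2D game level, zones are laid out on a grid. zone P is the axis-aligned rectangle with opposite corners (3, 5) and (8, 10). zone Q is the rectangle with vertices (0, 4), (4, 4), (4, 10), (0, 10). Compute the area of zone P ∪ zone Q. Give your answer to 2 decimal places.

By inclusion–exclusion:
Individual areas: |zone P| = 25, |zone Q| = 24.
|zone P∩zone Q|: x∈[3,4], y∈[5,10] → 1·5 = 5.
|zone P ∪ zone Q| = 49 − 5 = 44.00.

44.00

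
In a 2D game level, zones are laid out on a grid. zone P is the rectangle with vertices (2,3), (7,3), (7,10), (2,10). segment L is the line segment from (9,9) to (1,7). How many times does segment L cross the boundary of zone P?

The segment meets the boundary at (2,7.25), (7,8.5).

2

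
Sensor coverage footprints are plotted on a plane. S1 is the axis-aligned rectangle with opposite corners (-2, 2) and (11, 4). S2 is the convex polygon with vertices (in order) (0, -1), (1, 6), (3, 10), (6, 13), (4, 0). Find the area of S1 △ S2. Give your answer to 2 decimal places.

|S1| = 26, |S2| = 42, |S1∩S2| = 7.7802.
|S1 △ S2| = |S1| + |S2| − 2·|S1∩S2| = 26 + 42 − 15.5604 = 52.44.

52.44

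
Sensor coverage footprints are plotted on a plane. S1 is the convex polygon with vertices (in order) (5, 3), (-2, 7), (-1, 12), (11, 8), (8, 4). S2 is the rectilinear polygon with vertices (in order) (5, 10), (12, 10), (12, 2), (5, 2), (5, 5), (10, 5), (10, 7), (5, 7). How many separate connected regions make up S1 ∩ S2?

S1 ∩ S2 splits into 2 disjoint pieces (area 11.6667, area 4.875).

2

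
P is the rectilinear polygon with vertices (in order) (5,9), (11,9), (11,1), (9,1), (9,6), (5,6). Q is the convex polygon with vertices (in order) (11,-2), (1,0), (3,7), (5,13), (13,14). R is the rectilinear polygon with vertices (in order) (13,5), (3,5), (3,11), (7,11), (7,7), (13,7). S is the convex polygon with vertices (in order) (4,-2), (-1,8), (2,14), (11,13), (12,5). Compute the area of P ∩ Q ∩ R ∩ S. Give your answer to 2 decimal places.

The intersection is the polygon with vertices (9,5), (9,6), (5,6), (5,9), (7,9), (7,7), (11,7), (11,5).
By the shoelace formula its area is 12.00.

12.00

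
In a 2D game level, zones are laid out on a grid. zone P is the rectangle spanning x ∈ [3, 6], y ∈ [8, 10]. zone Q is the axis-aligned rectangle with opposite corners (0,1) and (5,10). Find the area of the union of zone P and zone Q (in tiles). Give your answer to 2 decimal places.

47.00

By inclusion–exclusion:
Individual areas: |zone P| = 6, |zone Q| = 45.
|zone P∩zone Q|: x∈[3,5], y∈[8,10] → 2·2 = 4.
|zone P ∪ zone Q| = 51 − 4 = 47.00.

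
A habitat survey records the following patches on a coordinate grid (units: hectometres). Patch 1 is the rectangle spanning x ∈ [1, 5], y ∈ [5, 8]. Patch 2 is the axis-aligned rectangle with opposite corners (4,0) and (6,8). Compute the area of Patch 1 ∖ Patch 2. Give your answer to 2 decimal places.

|Patch 1∩Patch 2|: x∈[4,5], y∈[5,8] → 1·3 = 3.
|Patch 1| = 12.
|Patch 1 ∖ Patch 2| = |Patch 1| − |Patch 1∩Patch 2| = 12 − 3 = 9.00.

9.00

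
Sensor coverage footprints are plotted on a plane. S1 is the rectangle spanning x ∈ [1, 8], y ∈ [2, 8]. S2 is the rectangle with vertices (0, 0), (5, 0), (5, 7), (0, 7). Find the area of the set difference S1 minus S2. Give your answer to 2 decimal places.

22.00

|S1∩S2|: x∈[1,5], y∈[2,7] → 4·5 = 20.
|S1| = 42.
|S1 ∖ S2| = |S1| − |S1∩S2| = 42 − 20 = 22.00.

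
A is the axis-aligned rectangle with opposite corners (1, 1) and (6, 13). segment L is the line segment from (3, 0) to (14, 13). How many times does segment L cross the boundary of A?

The segment meets the boundary at (6,3.545), (3.846,1).

2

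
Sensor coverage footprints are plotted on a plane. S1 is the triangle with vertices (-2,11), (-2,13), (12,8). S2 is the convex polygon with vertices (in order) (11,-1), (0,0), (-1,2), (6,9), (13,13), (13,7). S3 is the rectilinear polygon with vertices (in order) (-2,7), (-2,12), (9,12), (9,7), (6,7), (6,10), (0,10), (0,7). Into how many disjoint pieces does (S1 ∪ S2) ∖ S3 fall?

3

(S1 ∪ S2) ∖ S3 splits into 3 disjoint pieces (area 1.4, area 105.4286, area 1.1905).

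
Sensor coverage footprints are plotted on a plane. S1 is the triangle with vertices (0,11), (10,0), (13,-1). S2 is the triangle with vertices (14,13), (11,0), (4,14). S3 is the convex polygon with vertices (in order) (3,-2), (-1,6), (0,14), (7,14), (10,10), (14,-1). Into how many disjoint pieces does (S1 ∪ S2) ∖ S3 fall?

(S1 ∪ S2) ∖ S3 is a single connected region.

1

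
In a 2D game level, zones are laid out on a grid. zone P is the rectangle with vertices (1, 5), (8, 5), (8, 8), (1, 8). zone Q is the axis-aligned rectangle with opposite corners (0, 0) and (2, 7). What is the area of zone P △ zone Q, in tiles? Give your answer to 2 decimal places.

31.00

|zone P∩zone Q|: x∈[1,2], y∈[5,7] → 1·2 = 2.
|zone P △ zone Q| = |zone P| + |zone Q| − 2·|zone P∩zone Q| = 21 + 14 − 4 = 31.00.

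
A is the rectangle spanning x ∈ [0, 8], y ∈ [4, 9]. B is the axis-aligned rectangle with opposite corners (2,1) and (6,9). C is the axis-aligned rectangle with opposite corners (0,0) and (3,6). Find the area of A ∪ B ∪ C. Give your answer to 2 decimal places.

By inclusion–exclusion:
Individual areas: |A| = 40, |B| = 32, |C| = 18.
|A∩B|: x∈[2,6], y∈[4,9] → 4·5 = 20.
|A∩C|: x∈[0,3], y∈[4,6] → 3·2 = 6.
|B∩C|: x∈[2,3], y∈[1,6] → 1·5 = 5.
|A∩B∩C| = 2.
|A ∪ B ∪ C| = 90 − 31 + 2 = 61.00.

61.00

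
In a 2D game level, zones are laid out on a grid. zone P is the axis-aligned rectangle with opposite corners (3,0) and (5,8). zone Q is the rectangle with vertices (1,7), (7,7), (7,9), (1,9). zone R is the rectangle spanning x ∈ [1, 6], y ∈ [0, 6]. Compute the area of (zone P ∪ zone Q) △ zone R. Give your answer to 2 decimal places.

|zone P ∪ zone Q| = 26.
|(zone P ∪ zone Q) ∩ zone R| = 12.
|(zone P ∪ zone Q) △ zone R| = 26 + 30 − 24 = 32.00.

32.00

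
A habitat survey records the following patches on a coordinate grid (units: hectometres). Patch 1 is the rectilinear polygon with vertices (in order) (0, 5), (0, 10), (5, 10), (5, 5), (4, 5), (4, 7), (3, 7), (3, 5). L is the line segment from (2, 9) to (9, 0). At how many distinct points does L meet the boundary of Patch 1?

The segment meets the boundary at (4,6.429), (5,5.143), (3.556,7).

3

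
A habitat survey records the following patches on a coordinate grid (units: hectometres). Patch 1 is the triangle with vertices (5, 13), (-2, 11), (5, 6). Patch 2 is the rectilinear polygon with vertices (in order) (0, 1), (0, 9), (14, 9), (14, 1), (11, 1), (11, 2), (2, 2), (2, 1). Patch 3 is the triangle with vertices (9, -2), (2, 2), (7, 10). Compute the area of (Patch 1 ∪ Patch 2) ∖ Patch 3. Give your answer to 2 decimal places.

|Patch 1 ∪ Patch 2| = 121.2.
|(Patch 1 ∪ Patch 2) ∩ Patch 3| = 24.9375.
|(Patch 1 ∪ Patch 2) ∖ Patch 3| = 121.2 − 24.9375 = 96.26.

96.26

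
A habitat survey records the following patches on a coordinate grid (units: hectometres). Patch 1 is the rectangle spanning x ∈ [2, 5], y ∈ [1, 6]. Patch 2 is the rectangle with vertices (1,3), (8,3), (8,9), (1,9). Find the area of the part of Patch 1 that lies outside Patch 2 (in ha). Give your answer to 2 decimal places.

6.00

|Patch 1∩Patch 2|: x∈[2,5], y∈[3,6] → 3·3 = 9.
|Patch 1| = 15.
|Patch 1 ∖ Patch 2| = |Patch 1| − |Patch 1∩Patch 2| = 15 − 9 = 6.00.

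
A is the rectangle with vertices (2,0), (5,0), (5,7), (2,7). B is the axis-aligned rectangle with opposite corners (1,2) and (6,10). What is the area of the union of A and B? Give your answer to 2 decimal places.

46.00

By inclusion–exclusion:
Individual areas: |A| = 21, |B| = 40.
|A∩B|: x∈[2,5], y∈[2,7] → 3·5 = 15.
|A ∪ B| = 61 − 15 = 46.00.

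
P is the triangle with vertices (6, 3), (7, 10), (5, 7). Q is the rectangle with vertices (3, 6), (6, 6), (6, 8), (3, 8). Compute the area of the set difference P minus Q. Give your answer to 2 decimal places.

|P| = 5.5, |P∩Q| = 1.5417.
|P ∖ Q| = |P| − |P∩Q| = 5.5 − 1.5417 = 3.96.

3.96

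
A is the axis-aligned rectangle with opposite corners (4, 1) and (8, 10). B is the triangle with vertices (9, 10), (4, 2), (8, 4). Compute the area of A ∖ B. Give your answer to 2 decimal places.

|A| = 36, |A∩B| = 8.8.
|A ∖ B| = |A| − |A∩B| = 36 − 8.8 = 27.20.

27.20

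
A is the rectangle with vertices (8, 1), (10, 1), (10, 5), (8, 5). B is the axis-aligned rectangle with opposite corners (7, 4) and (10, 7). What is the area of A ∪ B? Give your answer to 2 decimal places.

15.00

By inclusion–exclusion:
Individual areas: |A| = 8, |B| = 9.
|A∩B|: x∈[8,10], y∈[4,5] → 2·1 = 2.
|A ∪ B| = 17 − 2 = 15.00.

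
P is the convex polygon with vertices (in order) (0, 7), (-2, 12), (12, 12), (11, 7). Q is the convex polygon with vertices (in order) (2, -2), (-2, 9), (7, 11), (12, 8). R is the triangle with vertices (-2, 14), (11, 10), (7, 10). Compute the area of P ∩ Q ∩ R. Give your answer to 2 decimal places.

1.58

The intersection is the polygon with vertices (7,11), (8.667,10), (7,10), (5.5,10.667).
By the shoelace formula its area is 1.58.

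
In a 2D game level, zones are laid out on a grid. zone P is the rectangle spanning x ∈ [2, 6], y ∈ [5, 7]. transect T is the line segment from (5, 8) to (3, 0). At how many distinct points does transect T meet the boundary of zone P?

The segment meets the boundary at (4.25,5), (4.75,7).

2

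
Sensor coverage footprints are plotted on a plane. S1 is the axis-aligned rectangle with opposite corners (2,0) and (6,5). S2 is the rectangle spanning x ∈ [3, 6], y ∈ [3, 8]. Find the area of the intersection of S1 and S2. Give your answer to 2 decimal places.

|S1∩S2|: x∈[3,6], y∈[3,5] → 3·2 = 6.

6.00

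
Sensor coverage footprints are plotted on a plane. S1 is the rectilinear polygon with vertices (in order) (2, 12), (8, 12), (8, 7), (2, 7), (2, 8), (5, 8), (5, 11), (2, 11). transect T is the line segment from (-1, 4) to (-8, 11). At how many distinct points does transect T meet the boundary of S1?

The segment lies entirely outside S1 and never meets its boundary.

0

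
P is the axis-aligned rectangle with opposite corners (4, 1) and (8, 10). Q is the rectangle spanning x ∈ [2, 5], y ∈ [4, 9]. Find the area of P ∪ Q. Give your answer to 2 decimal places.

46.00

By inclusion–exclusion:
Individual areas: |P| = 36, |Q| = 15.
|P∩Q|: x∈[4,5], y∈[4,9] → 1·5 = 5.
|P ∪ Q| = 51 − 5 = 46.00.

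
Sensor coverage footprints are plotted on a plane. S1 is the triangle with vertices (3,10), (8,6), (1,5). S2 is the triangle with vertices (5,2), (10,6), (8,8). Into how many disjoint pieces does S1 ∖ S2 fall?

S1 ∖ S2 is a single connected region.

1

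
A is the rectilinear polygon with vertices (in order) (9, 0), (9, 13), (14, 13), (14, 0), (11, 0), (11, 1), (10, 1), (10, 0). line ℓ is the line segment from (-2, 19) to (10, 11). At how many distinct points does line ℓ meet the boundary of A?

1

The segment meets the boundary at (9,11.667).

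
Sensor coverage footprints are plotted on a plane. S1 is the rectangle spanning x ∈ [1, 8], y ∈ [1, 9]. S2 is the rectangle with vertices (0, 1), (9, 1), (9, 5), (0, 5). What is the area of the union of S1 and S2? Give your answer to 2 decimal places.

64.00

By inclusion–exclusion:
Individual areas: |S1| = 56, |S2| = 36.
|S1∩S2|: x∈[1,8], y∈[1,5] → 7·4 = 28.
|S1 ∪ S2| = 92 − 28 = 64.00.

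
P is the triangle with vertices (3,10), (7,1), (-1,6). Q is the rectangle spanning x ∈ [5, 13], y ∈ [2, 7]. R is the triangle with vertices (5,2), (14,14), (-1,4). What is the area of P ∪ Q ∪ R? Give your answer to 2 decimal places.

87.23

By inclusion–exclusion:
Individual areas: |P| = 26, |Q| = 40, |R| = 45.
|P∩Q| = 2.6722.
|P∩R| = 13.4203.
|Q∩R| = 9.375.
|P∩Q∩R| = 1.6933.
|P ∪ Q ∪ R| = 111 − 25.4675 + 1.6933 = 87.23.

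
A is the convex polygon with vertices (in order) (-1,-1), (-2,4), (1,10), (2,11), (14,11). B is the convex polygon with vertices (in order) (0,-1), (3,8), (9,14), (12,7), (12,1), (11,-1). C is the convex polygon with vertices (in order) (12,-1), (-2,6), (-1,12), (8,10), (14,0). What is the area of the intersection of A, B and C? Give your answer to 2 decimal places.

32.99

The intersection is the polygon with vertices (4,3), (1.714,4.143), (3,8), (5.545,10.546), (8,10), (9.54,7.432).
By the shoelace formula its area is 32.99.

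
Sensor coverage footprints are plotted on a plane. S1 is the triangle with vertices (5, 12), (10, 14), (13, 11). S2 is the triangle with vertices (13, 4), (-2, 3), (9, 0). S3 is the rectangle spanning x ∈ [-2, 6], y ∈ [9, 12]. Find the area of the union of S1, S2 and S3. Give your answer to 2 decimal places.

By inclusion–exclusion:
Individual areas: |S1| = 10.5, |S2| = 28, |S3| = 24.
|S1∩S2| = 0.
|S1∩S3| = 0.0625.
|S2∩S3| = 0.
|S1∩S2∩S3| = 0.
|S1 ∪ S2 ∪ S3| = 62.5 − 0.0625 + 0 = 62.44.

62.44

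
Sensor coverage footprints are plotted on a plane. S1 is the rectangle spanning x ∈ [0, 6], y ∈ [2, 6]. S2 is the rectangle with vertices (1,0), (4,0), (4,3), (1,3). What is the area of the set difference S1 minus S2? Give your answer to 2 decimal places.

|S1∩S2|: x∈[1,4], y∈[2,3] → 3·1 = 3.
|S1| = 24.
|S1 ∖ S2| = |S1| − |S1∩S2| = 24 − 3 = 21.00.

21.00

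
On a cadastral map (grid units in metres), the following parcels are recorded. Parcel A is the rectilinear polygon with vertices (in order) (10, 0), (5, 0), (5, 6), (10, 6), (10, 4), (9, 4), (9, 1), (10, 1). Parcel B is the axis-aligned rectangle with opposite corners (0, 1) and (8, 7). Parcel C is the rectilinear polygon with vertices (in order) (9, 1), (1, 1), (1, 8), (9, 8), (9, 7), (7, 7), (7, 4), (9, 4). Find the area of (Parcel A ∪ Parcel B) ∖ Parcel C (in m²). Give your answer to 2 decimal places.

|Parcel A ∪ Parcel B| = 60.
|(Parcel A ∪ Parcel B) ∩ Parcel C| = 42.
|(Parcel A ∪ Parcel B) ∖ Parcel C| = 60 − 42 = 18.00.

18.00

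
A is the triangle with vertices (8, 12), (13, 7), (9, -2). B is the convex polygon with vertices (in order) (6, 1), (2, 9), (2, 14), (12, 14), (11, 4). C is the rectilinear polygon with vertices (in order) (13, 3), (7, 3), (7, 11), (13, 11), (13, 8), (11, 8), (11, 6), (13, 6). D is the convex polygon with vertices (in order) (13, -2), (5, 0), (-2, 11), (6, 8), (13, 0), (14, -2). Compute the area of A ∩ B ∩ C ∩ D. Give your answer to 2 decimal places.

The intersection is the polygon with vertices (9.333,3), (8.643,3), (8.489,5.156), (10.016,3.41).
By the shoelace formula its area is 1.65.

1.65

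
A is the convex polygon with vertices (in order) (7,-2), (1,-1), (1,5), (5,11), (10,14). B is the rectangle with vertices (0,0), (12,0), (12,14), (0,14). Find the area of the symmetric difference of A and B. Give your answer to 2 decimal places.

|A| = 85.5, |B| = 168, |A∩B| = 76.125.
|A △ B| = |A| + |B| − 2·|A∩B| = 85.5 + 168 − 152.25 = 101.25.

101.25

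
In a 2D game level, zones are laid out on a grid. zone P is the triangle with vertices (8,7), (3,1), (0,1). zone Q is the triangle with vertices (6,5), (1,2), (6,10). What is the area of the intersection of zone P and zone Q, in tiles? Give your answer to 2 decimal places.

The intersection is the polygon with vertices (6,5.5), (6,5), (2.667,3).
By the shoelace formula its area is 0.83.

0.83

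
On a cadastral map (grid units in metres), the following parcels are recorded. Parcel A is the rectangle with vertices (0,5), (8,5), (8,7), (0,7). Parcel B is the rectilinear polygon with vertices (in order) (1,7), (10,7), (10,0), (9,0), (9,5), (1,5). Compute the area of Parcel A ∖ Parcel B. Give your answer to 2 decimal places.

2.00

|Parcel A| = 16, |Parcel A∩Parcel B| = 14.
|Parcel A ∖ Parcel B| = |Parcel A| − |Parcel A∩Parcel B| = 16 − 14 = 2.00.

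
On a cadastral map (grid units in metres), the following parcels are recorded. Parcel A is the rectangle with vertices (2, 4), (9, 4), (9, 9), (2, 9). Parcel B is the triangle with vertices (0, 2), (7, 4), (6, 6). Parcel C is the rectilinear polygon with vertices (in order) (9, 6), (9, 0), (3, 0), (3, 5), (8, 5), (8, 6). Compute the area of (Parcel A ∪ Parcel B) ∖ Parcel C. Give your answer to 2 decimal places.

29.71

|Parcel A ∪ Parcel B| = 39.
|(Parcel A ∪ Parcel B) ∩ Parcel C| = 9.2857.
|(Parcel A ∪ Parcel B) ∖ Parcel C| = 39 − 9.2857 = 29.71.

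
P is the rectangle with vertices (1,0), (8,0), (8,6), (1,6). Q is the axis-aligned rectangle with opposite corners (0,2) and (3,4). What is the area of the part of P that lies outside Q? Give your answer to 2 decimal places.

|P∩Q|: x∈[1,3], y∈[2,4] → 2·2 = 4.
|P| = 42.
|P ∖ Q| = |P| − |P∩Q| = 42 − 4 = 38.00.

38.00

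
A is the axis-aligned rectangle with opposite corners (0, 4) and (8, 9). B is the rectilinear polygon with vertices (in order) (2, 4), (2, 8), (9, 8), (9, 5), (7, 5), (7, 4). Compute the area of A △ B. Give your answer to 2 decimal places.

20.00

|A| = 40, |B| = 26, |A∩B| = 23.
|A △ B| = |A| + |B| − 2·|A∩B| = 40 + 26 − 46 = 20.00.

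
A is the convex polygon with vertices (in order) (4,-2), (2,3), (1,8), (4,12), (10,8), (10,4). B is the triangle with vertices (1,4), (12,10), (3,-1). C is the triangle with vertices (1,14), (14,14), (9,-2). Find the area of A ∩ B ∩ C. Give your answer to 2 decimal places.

11.67

The intersection is the polygon with vertices (9.25,8.5), (10,8), (10,7.556), (6.414,3.172), (4.929,6.143).
By the shoelace formula its area is 11.67.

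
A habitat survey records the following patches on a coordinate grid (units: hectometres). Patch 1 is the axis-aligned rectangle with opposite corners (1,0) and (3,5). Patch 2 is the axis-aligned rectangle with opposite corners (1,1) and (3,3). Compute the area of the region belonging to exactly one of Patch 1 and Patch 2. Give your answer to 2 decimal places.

|Patch 1∩Patch 2|: x∈[1,3], y∈[1,3] → 2·2 = 4.
|Patch 1 △ Patch 2| = |Patch 1| + |Patch 2| − 2·|Patch 1∩Patch 2| = 10 + 4 − 8 = 6.00.

6.00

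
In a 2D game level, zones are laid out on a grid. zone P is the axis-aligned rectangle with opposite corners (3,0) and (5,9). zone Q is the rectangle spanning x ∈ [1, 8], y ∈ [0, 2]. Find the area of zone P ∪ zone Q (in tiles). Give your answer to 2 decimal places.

28.00

By inclusion–exclusion:
Individual areas: |zone P| = 18, |zone Q| = 14.
|zone P∩zone Q|: x∈[3,5], y∈[0,2] → 2·2 = 4.
|zone P ∪ zone Q| = 32 − 4 = 28.00.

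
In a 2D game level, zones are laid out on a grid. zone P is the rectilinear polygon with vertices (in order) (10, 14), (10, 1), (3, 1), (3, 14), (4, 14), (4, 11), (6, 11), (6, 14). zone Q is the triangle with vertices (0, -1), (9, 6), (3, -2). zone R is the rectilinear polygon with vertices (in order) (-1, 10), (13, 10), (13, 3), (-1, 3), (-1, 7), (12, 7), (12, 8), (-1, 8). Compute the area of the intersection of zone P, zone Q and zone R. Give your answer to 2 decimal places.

The intersection is the polygon with vertices (9,6), (6.75,3), (5.143,3).
By the shoelace formula its area is 2.41.

2.41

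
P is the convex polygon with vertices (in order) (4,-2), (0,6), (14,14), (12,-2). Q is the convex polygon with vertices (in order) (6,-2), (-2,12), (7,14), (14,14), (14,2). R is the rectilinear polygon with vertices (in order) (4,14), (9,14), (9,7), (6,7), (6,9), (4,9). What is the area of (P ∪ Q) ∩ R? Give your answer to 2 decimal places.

30.00

The region (P ∪ Q) ∩ R is the polygon with vertices (7,14), (9,14), (9,7), (6,7), (6,9), (4,9), (4,13.333).
By the shoelace formula its area is 30.00.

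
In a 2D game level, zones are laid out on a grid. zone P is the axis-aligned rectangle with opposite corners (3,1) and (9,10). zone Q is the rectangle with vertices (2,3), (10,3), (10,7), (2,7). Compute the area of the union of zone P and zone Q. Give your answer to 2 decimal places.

By inclusion–exclusion:
Individual areas: |zone P| = 54, |zone Q| = 32.
|zone P∩zone Q|: x∈[3,9], y∈[3,7] → 6·4 = 24.
|zone P ∪ zone Q| = 86 − 24 = 62.00.

62.00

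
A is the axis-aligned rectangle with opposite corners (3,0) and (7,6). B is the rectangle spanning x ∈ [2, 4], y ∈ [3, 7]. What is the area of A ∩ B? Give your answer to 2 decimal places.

|A∩B|: x∈[3,4], y∈[3,6] → 1·3 = 3.

3.00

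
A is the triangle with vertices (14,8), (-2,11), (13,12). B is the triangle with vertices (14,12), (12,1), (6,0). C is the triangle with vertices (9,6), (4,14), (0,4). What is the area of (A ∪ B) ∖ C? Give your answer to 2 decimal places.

|A ∪ B| = 59.7783.
|(A ∪ B) ∩ C| = 5.7719.
|(A ∪ B) ∖ C| = 59.7783 − 5.7719 = 54.01.

54.01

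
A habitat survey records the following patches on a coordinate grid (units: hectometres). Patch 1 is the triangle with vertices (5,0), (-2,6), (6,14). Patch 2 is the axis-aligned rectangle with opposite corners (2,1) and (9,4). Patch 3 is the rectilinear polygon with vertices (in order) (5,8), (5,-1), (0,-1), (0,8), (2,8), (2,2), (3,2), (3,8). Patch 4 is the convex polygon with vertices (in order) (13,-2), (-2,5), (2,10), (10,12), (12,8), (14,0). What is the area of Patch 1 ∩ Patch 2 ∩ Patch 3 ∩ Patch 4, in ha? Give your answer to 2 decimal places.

3.60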